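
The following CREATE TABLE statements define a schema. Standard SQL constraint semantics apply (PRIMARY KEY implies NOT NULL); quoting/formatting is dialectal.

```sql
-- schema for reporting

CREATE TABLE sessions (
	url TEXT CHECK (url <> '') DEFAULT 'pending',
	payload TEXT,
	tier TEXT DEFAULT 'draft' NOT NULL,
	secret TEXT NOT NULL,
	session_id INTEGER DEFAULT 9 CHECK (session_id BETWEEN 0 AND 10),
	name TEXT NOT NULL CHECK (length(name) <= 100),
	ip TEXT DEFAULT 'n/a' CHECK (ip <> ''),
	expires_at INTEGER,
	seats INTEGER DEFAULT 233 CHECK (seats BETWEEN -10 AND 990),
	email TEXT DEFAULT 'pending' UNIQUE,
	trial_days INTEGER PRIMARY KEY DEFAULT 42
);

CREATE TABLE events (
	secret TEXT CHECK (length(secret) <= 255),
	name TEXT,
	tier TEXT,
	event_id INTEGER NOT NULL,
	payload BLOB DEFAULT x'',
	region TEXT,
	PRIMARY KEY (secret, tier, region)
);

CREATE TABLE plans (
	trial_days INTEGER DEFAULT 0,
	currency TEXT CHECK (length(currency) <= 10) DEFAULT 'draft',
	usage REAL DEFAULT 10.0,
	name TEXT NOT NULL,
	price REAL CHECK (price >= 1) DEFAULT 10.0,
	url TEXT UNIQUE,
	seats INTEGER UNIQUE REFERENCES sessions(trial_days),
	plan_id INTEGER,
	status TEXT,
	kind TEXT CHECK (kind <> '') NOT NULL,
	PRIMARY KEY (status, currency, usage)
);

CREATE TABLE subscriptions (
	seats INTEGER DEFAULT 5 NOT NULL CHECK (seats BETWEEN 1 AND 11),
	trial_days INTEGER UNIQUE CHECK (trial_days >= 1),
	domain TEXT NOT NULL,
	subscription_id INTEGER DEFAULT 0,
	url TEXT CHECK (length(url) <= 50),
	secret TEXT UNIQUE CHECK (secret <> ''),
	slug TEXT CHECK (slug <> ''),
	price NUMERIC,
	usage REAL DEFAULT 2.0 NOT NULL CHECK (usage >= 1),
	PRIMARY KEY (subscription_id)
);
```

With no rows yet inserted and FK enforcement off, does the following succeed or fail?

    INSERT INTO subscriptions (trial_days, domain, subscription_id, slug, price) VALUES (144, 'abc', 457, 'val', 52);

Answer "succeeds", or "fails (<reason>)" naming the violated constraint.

succeeds

NOT NULL columns: domain is supplied; seats defaults to 5; subscription_id is supplied; usage defaults to 2.0.
CHECK constraints: 144 satisfies (trial_days >= 1); 'val' satisfies (slug <> '').
No constraint is violated.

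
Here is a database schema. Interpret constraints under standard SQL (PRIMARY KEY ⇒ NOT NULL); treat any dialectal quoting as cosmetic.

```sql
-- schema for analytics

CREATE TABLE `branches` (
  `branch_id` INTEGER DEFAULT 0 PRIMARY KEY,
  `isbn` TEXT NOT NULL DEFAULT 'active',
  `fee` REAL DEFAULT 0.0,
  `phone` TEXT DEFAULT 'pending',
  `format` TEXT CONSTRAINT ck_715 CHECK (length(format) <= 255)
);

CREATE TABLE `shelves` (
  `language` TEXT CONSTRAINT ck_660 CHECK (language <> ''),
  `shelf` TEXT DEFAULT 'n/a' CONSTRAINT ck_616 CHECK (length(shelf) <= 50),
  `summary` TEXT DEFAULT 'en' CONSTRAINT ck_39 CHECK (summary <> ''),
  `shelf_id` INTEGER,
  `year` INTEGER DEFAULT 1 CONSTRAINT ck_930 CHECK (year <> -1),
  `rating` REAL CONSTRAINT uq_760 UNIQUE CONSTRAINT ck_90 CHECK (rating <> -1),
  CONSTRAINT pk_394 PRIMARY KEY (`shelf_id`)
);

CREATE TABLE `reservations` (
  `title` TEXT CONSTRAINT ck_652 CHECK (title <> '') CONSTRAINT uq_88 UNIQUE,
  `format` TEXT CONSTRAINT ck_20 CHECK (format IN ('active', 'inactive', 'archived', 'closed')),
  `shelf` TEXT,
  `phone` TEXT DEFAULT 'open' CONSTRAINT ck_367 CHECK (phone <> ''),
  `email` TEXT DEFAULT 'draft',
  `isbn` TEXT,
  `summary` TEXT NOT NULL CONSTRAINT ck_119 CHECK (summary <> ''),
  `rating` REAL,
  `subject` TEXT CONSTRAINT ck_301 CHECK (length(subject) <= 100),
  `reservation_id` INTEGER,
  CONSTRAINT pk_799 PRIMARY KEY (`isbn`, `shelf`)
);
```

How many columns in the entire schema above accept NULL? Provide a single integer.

branches: 3 nullable (fee, phone, format — PK (branch_id) and explicit NOT NULL columns excluded).
shelves: 5 nullable (language, shelf, summary, year, rating — PK (shelf_id) and explicit NOT NULL columns excluded).
reservations: 7 nullable (title, format, phone, email, rating, subject, reservation_id — PK (isbn, shelf) and explicit NOT NULL columns excluded).
Total: 3 + 5 + 7 = 15.

15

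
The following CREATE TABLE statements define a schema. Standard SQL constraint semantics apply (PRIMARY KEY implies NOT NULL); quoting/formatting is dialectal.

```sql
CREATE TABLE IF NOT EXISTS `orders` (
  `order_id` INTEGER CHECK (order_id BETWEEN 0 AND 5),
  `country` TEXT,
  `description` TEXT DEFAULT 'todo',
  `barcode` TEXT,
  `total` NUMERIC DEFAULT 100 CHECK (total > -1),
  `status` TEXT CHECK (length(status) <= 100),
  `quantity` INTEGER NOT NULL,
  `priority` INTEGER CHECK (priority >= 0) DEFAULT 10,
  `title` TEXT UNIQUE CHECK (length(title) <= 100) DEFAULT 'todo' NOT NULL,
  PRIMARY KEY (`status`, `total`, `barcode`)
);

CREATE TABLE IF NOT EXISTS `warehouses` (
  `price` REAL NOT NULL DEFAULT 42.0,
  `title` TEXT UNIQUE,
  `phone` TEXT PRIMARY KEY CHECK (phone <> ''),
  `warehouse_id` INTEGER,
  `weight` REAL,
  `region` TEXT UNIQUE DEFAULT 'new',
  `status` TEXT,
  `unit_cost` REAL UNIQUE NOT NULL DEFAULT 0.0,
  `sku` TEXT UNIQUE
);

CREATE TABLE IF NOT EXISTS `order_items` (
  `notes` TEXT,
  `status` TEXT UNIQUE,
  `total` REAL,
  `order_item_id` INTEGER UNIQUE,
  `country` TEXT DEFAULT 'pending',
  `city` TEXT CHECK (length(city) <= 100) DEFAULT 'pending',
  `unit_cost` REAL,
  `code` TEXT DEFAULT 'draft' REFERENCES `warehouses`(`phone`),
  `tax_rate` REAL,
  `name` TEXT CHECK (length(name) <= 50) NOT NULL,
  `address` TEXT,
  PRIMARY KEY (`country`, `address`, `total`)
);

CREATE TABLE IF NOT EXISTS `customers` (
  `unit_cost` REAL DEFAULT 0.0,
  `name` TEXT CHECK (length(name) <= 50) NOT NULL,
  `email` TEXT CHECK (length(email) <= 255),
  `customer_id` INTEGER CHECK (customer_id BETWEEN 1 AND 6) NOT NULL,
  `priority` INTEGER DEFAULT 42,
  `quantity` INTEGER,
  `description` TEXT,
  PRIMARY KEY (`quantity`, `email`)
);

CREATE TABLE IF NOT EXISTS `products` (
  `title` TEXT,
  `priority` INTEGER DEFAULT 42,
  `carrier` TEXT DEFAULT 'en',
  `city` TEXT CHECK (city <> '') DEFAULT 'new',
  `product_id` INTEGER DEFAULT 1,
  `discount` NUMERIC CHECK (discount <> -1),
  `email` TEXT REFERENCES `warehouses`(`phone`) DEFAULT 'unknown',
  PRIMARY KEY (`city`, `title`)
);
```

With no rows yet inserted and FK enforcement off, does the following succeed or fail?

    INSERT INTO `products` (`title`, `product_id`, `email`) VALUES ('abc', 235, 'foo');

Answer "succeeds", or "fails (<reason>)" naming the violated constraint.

NOT NULL columns: city defaults to 'new'; title is supplied.
No constraint is violated.

succeeds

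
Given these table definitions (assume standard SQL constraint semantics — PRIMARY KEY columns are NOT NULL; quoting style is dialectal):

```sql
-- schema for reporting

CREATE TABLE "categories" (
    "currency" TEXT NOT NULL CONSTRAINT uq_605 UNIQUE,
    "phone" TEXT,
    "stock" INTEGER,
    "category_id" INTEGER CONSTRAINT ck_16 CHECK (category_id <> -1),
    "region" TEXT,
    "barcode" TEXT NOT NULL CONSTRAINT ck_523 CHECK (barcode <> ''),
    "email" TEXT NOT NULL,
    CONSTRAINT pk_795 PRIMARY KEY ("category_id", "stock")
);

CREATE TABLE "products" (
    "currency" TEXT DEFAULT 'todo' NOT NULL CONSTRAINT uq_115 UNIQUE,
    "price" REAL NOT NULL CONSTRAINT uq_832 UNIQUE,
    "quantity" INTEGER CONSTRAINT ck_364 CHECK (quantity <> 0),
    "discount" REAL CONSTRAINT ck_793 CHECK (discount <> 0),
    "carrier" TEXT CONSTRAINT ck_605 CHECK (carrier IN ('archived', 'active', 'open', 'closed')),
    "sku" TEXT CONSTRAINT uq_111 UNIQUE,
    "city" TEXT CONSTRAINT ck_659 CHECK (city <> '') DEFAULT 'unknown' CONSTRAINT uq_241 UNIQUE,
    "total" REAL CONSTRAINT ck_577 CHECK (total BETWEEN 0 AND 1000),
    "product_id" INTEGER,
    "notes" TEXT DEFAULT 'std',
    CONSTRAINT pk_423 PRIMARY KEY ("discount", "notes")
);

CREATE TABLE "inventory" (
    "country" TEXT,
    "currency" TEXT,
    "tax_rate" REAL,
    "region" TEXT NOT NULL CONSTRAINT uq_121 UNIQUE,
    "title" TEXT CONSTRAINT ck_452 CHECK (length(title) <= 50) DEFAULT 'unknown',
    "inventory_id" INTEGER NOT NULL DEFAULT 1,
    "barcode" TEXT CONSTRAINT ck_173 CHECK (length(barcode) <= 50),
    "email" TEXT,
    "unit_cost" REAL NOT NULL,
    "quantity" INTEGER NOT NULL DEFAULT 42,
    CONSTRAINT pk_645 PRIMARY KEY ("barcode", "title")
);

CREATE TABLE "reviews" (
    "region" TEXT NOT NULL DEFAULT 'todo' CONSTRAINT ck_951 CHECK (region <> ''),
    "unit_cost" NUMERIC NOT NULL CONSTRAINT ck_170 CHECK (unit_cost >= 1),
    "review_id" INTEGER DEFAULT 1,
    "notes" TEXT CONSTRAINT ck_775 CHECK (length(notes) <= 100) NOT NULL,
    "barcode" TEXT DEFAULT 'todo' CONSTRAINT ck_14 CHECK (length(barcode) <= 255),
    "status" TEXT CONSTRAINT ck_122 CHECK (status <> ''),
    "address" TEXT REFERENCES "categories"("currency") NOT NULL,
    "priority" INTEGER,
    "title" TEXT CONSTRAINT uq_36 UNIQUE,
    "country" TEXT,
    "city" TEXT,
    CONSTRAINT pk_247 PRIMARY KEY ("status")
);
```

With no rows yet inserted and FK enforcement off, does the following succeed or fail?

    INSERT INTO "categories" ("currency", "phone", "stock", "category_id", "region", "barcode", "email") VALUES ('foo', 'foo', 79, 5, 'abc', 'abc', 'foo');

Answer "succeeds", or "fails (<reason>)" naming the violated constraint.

NOT NULL columns: barcode is supplied; category_id is supplied; currency is supplied; email is supplied; stock is supplied.
CHECK constraints: 5 satisfies (category_id <> -1); 'abc' satisfies (barcode <> '').
No constraint is violated.

succeeds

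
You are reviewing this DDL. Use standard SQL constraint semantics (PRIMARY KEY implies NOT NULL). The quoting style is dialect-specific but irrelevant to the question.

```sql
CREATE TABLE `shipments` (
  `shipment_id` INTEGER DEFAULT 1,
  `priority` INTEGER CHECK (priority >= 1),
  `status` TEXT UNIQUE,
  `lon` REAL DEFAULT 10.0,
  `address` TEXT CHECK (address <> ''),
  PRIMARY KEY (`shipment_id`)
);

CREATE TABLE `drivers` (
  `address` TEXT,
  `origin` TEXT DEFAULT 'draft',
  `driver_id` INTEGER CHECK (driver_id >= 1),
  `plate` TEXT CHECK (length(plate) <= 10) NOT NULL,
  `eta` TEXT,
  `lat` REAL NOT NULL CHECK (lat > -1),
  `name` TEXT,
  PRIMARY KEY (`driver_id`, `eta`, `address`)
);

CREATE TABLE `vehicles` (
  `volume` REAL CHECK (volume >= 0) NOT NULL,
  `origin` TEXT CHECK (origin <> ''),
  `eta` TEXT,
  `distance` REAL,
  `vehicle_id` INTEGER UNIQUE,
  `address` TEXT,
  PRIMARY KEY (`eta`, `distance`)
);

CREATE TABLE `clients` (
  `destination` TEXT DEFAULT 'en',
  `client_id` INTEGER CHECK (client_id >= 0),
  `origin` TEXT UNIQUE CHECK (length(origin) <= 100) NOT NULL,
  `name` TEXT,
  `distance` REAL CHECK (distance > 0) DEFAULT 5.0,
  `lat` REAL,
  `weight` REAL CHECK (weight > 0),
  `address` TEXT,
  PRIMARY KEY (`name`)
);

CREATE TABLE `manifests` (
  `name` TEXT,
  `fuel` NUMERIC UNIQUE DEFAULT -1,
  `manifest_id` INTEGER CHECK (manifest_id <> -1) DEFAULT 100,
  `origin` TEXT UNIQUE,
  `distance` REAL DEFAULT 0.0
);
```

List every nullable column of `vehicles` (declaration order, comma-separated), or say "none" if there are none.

- volume: declared NOT NULL → not nullable.
- origin: CHECK does not forbid NULL (a CHECK constraint passes when its expression is NULL) → nullable.
- eta: part of the PRIMARY KEY, which implies NOT NULL → not nullable.
- distance: part of the PRIMARY KEY, which implies NOT NULL → not nullable.
- vehicle_id: UNIQUE does not imply NOT NULL → nullable.
- address: no NOT NULL constraint applies → nullable.

origin, vehicle_id, address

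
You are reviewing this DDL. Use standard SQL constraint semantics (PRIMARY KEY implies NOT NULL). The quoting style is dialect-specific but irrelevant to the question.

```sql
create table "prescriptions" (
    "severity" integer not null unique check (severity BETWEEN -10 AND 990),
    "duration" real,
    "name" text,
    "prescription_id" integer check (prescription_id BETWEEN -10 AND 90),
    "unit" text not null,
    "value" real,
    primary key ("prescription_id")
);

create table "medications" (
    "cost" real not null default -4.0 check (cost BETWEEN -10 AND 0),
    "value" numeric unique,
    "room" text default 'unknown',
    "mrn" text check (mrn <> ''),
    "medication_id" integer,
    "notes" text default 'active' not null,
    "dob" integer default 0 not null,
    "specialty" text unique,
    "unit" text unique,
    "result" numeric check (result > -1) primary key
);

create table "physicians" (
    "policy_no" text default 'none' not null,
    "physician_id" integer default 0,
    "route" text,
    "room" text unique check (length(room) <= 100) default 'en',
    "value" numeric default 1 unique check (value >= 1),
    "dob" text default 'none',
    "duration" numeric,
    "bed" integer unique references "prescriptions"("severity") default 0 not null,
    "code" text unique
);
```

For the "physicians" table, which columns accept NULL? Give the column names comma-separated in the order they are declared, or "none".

physician_id, route, room, value, dob, duration, code

- policy_no: declared NOT NULL → not nullable.
- physician_id: DEFAULT only fills an omitted column; an explicit NULL is still allowed → nullable.
- route: no NOT NULL constraint applies → nullable.
- room: CHECK does not forbid NULL (a CHECK constraint passes when its expression is NULL) → nullable.
- value: CHECK does not forbid NULL (a CHECK constraint passes when its expression is NULL) → nullable.
- dob: DEFAULT only fills an omitted column; an explicit NULL is still allowed → nullable.
- duration: no NOT NULL constraint applies → nullable.
- bed: declared NOT NULL → not nullable.
- code: UNIQUE does not imply NOT NULL → nullable.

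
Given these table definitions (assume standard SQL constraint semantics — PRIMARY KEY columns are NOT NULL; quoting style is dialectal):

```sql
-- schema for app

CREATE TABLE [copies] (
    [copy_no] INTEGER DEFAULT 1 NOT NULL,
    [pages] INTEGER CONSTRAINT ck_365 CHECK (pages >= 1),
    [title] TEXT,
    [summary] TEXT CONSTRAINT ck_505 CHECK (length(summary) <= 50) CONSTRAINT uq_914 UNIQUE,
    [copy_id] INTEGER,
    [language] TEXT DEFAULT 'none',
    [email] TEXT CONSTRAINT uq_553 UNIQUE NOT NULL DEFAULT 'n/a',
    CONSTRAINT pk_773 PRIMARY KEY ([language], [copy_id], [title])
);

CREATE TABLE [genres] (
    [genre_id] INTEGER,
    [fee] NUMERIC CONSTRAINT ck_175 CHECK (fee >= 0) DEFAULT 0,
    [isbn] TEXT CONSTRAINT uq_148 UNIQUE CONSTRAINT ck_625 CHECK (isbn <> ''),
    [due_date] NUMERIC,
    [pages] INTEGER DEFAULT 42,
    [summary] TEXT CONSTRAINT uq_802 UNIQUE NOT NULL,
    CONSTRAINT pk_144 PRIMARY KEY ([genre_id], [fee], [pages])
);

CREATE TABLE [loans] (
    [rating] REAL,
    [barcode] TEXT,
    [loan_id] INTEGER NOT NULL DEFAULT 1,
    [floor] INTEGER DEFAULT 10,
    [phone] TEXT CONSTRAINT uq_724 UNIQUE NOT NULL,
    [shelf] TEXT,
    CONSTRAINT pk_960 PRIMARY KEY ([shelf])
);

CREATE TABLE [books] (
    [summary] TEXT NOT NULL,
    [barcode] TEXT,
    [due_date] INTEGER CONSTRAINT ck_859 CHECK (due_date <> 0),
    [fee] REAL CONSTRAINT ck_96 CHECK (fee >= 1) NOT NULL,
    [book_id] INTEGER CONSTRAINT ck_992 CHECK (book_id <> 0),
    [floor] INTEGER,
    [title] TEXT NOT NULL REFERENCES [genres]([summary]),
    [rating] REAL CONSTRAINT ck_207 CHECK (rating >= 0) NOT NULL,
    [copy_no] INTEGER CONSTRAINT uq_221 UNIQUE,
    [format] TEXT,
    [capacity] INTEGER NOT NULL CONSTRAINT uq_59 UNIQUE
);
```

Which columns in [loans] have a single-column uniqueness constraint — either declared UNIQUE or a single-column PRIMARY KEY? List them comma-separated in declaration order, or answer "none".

phone, shelf

- rating: no UNIQUE or single-column PK constraint.
- barcode: no UNIQUE or single-column PK constraint.
- loan_id: no UNIQUE or single-column PK constraint.
- floor: no UNIQUE or single-column PK constraint.
- phone: declared UNIQUE → unique.
- shelf: single-column PRIMARY KEY → unique.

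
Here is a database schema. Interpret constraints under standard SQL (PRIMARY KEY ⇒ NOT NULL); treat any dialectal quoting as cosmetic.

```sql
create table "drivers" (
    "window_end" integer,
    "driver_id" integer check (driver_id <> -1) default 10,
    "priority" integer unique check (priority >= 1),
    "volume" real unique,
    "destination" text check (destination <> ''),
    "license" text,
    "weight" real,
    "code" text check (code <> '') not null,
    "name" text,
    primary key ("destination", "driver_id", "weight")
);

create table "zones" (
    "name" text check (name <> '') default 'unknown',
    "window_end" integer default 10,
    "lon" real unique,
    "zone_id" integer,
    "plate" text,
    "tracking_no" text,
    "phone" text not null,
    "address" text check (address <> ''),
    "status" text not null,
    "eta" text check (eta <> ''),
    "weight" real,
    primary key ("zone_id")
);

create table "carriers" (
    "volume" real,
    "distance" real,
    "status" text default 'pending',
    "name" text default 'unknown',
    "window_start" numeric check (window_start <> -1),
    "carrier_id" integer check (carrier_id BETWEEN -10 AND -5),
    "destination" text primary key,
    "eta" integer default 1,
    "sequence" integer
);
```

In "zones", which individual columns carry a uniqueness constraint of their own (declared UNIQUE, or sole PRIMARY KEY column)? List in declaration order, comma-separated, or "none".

- name: no UNIQUE or single-column PK constraint.
- window_end: no UNIQUE or single-column PK constraint.
- lon: declared UNIQUE → unique.
- zone_id: single-column PRIMARY KEY → unique.
- plate: no UNIQUE or single-column PK constraint.
- tracking_no: no UNIQUE or single-column PK constraint.
- phone: no UNIQUE or single-column PK constraint.
- address: no UNIQUE or single-column PK constraint.
- status: no UNIQUE or single-column PK constraint.
- eta: no UNIQUE or single-column PK constraint.
- weight: no UNIQUE or single-column PK constraint.

lon, zone_id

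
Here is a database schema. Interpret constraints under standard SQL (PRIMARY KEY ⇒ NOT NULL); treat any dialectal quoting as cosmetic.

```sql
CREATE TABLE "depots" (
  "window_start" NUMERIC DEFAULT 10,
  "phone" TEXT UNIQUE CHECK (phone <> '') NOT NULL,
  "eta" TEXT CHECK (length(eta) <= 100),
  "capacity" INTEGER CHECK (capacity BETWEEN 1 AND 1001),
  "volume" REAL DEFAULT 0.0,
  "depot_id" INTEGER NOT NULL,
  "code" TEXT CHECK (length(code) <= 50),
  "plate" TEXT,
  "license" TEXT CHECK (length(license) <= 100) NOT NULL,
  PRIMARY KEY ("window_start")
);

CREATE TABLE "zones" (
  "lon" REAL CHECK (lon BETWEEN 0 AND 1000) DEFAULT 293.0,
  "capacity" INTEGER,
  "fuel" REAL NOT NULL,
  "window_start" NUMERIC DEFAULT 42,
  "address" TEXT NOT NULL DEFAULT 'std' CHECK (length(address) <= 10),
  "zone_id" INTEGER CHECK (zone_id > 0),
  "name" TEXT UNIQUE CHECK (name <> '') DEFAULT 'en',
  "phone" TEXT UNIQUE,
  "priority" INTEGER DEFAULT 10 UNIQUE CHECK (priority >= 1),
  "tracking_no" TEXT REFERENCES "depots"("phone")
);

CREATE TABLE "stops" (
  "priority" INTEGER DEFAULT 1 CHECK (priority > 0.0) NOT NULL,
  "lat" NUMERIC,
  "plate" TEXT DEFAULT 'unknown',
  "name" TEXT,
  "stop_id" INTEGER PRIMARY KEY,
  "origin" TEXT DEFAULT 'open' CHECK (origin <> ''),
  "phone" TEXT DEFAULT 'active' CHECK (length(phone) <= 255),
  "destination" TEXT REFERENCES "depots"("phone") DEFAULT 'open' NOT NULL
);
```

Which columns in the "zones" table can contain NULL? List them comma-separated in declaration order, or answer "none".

lon, capacity, window_start, zone_id, name, phone, priority, tracking_no

- lon: CHECK does not forbid NULL (a CHECK constraint passes when its expression is NULL) → nullable.
- capacity: no NOT NULL constraint applies → nullable.
- fuel: declared NOT NULL → not nullable.
- window_start: DEFAULT only fills an omitted column; an explicit NULL is still allowed → nullable.
- address: declared NOT NULL → not nullable.
- zone_id: CHECK does not forbid NULL (a CHECK constraint passes when its expression is NULL) → nullable.
- name: CHECK does not forbid NULL (a CHECK constraint passes when its expression is NULL) → nullable.
- phone: UNIQUE does not imply NOT NULL → nullable.
- priority: CHECK does not forbid NULL (a CHECK constraint passes when its expression is NULL) → nullable.
- tracking_no: a foreign key column may be NULL unless separately constrained → nullable.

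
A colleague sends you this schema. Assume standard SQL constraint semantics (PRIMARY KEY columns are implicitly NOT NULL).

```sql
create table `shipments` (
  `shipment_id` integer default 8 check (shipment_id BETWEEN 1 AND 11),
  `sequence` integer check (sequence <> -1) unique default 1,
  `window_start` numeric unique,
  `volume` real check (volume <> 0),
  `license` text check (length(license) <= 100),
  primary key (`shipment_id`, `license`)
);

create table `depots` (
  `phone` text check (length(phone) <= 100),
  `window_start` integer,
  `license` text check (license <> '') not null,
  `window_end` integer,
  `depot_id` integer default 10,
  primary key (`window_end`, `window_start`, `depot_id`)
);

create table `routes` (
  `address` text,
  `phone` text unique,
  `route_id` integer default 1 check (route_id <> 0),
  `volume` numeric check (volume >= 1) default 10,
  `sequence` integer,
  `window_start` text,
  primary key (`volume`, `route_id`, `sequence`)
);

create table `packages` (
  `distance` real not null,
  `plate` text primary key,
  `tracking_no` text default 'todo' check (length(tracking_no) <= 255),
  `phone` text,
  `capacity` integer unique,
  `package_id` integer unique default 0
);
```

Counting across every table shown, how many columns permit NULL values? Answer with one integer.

11

shipments: 3 nullable (sequence, window_start, volume — PK (shipment_id, license) and explicit NOT NULL columns excluded).
depots: 1 nullable (phone — PK (window_end, window_start, depot_id) and explicit NOT NULL columns excluded).
routes: 3 nullable (address, phone, window_start — PK (volume, route_id, sequence) and explicit NOT NULL columns excluded).
packages: 4 nullable (tracking_no, phone, capacity, package_id — PK (plate) and explicit NOT NULL columns excluded).
Total: 3 + 1 + 3 + 4 = 11.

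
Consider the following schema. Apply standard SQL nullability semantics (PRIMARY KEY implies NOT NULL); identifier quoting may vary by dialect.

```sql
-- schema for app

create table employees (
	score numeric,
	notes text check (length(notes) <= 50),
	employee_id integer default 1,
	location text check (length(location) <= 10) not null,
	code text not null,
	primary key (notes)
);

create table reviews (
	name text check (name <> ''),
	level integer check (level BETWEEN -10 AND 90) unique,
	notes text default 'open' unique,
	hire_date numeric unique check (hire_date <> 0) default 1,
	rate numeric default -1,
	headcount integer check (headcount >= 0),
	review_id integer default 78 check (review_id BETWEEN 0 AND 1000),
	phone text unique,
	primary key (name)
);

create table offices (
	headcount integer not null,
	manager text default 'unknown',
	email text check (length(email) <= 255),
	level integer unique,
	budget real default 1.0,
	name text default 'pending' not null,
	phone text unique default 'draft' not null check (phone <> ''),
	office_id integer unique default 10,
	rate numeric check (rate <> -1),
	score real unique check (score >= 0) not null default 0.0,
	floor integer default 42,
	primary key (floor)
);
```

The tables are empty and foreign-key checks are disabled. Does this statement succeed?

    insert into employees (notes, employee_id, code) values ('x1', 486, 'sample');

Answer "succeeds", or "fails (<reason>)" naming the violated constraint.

fails (NOT NULL on location)

location is omitted from the column list and has no DEFAULT, so it would receive NULL.
But location is declared NOT NULL.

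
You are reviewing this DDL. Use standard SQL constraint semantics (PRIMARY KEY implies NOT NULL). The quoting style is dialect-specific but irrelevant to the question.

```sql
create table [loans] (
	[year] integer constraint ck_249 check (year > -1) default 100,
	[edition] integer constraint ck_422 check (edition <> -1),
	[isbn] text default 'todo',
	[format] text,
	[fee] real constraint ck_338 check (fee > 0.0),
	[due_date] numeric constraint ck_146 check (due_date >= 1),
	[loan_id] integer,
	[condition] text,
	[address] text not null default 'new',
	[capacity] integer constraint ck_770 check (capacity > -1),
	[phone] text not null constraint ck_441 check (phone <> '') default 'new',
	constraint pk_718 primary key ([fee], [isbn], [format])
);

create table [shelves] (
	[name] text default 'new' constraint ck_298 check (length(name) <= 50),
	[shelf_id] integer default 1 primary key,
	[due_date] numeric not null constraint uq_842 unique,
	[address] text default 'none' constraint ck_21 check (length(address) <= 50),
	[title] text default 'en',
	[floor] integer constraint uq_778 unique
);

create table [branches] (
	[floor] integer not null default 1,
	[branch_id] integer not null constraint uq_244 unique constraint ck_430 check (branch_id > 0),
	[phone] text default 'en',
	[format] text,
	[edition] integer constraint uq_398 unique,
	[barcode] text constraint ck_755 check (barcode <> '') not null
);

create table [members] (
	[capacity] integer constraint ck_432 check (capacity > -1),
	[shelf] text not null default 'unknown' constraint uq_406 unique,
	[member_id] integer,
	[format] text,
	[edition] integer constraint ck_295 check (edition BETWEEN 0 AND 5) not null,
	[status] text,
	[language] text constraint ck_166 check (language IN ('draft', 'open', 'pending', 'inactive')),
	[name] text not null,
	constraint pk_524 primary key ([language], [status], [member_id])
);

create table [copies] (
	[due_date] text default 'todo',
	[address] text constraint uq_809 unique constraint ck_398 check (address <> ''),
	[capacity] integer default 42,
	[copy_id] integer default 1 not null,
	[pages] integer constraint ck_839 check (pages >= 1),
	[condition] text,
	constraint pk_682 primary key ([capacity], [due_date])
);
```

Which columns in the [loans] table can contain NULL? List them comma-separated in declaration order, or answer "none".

year, edition, due_date, loan_id, condition, capacity

- year: CHECK does not forbid NULL (a CHECK constraint passes when its expression is NULL) → nullable.
- edition: CHECK does not forbid NULL (a CHECK constraint passes when its expression is NULL) → nullable.
- isbn: part of the PRIMARY KEY, which implies NOT NULL → not nullable.
- format: part of the PRIMARY KEY, which implies NOT NULL → not nullable.
- fee: part of the PRIMARY KEY, which implies NOT NULL → not nullable.
- due_date: CHECK does not forbid NULL (a CHECK constraint passes when its expression is NULL) → nullable.
- loan_id: no NOT NULL constraint applies → nullable.
- condition: no NOT NULL constraint applies → nullable.
- address: declared NOT NULL → not nullable.
- capacity: CHECK does not forbid NULL (a CHECK constraint passes when its expression is NULL) → nullable.
- phone: declared NOT NULL → not nullable.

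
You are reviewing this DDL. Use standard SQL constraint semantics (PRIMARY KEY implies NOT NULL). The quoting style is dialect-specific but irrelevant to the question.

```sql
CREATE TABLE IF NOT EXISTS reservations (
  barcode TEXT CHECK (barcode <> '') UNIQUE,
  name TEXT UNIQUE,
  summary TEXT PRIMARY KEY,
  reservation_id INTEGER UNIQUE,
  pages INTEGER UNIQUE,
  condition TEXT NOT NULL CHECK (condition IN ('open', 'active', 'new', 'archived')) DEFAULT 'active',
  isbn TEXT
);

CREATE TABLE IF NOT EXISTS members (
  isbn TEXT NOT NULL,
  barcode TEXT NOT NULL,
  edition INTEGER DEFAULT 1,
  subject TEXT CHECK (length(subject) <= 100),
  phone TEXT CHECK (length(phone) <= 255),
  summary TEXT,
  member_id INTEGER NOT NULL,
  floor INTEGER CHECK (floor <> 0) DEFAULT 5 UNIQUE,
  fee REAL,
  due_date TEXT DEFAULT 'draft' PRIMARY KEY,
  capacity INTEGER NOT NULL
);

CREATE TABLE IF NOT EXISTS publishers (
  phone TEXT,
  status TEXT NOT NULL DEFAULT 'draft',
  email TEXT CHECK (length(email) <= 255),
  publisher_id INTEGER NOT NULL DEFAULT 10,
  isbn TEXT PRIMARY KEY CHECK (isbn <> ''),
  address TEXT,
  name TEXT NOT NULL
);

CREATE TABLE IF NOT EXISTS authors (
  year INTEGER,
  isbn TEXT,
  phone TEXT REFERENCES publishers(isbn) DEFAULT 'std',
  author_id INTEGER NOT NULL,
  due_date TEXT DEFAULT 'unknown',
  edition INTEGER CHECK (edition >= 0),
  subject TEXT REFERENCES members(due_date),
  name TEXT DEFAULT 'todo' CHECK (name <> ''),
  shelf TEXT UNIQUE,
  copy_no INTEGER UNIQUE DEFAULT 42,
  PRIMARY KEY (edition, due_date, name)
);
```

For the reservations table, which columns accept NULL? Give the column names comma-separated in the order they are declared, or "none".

barcode, name, reservation_id, pages, isbn

- barcode: CHECK does not forbid NULL (a CHECK constraint passes when its expression is NULL) → nullable.
- name: UNIQUE does not imply NOT NULL → nullable.
- summary: part of the PRIMARY KEY, which implies NOT NULL → not nullable.
- reservation_id: UNIQUE does not imply NOT NULL → nullable.
- pages: UNIQUE does not imply NOT NULL → nullable.
- condition: declared NOT NULL → not nullable.
- isbn: no NOT NULL constraint applies → nullable.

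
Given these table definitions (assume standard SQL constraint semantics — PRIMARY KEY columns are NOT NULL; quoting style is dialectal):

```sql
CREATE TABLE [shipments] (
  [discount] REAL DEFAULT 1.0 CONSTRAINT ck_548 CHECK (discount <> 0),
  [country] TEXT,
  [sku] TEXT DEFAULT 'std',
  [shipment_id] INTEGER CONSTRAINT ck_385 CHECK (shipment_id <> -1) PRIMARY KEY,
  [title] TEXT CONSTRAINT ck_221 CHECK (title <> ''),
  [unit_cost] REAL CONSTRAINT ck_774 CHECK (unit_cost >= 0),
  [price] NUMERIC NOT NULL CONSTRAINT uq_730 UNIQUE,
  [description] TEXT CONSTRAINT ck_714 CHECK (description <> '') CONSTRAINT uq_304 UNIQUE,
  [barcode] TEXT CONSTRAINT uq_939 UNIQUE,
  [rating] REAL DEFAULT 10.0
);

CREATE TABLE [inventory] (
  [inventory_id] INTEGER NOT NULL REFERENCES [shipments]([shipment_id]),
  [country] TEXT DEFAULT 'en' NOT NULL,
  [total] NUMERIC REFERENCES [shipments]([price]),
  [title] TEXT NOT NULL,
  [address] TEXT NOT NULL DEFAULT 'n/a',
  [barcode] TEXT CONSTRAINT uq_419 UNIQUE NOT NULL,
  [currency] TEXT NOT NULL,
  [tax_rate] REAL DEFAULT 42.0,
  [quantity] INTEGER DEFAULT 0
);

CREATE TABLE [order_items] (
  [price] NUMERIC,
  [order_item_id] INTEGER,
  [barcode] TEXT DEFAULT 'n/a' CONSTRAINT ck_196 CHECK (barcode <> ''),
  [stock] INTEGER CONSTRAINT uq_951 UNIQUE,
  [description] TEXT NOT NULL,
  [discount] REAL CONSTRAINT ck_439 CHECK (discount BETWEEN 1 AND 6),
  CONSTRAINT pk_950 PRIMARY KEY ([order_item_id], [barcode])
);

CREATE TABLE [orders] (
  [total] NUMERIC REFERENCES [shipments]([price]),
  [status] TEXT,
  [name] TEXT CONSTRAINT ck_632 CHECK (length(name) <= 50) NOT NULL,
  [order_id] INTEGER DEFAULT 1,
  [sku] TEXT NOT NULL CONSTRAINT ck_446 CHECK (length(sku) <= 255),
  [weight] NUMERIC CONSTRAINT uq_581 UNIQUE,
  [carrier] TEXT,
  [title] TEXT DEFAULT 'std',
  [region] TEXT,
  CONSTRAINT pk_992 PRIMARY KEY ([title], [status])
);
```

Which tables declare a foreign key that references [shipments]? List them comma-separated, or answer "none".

- inventory.inventory_id references shipments(shipment_id).
- inventory.total references shipments(price).
- orders.total references shipments(price).

inventory, orders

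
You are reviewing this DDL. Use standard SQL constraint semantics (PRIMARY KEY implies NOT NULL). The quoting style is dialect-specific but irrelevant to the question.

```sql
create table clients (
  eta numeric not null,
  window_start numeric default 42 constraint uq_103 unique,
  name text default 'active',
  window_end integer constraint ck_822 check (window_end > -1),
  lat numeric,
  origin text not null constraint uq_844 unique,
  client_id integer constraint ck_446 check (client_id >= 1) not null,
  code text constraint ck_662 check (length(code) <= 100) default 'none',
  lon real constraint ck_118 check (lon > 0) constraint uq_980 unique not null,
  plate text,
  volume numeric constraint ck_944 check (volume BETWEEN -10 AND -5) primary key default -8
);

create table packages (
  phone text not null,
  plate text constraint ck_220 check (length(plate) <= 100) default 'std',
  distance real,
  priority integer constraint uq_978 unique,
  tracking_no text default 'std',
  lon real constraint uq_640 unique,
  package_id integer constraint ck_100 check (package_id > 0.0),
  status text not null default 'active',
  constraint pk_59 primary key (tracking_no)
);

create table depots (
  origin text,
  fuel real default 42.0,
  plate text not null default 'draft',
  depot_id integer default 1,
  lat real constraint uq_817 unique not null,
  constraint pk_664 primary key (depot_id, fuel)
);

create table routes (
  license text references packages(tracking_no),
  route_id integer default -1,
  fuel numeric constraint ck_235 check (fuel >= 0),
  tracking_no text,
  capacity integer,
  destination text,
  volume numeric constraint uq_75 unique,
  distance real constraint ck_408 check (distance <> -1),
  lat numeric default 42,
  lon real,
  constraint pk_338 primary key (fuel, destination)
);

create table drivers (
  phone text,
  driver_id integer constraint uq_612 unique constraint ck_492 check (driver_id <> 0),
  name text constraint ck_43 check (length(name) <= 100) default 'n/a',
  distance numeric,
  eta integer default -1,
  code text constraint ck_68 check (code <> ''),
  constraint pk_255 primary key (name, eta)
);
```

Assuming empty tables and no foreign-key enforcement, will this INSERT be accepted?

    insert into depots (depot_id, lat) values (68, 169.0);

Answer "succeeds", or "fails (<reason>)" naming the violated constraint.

NOT NULL columns: depot_id is supplied; fuel defaults to 42.0; lat is supplied; plate defaults to 'draft'.
No constraint is violated.

succeeds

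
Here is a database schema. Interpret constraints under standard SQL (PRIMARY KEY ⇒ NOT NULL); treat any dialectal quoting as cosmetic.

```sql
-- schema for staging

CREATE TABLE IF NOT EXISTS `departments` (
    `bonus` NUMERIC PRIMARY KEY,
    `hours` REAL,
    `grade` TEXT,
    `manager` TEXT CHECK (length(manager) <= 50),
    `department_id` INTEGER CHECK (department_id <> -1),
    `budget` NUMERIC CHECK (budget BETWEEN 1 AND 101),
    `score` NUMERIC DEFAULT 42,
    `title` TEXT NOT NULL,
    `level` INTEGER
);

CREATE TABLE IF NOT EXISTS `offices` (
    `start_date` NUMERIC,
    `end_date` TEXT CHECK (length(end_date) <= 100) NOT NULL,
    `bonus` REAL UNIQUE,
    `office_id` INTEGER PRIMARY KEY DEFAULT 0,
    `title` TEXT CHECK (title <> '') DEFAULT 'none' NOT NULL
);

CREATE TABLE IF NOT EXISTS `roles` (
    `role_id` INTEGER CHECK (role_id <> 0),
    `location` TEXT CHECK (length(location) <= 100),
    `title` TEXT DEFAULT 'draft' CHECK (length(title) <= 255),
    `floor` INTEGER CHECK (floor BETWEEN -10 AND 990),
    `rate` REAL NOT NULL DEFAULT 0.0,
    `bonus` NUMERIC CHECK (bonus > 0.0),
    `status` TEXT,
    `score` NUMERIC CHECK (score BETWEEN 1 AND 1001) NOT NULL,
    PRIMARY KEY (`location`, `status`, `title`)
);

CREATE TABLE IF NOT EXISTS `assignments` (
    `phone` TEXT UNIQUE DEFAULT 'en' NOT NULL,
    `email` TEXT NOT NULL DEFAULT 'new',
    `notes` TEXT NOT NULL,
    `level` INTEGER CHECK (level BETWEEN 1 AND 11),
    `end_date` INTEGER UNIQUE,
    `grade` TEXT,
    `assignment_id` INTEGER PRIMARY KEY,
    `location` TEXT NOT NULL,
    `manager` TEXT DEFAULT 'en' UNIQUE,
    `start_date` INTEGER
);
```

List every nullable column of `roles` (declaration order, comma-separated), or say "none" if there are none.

- role_id: CHECK does not forbid NULL (a CHECK constraint passes when its expression is NULL) → nullable.
- location: part of the PRIMARY KEY, which implies NOT NULL → not nullable.
- title: part of the PRIMARY KEY, which implies NOT NULL → not nullable.
- floor: CHECK does not forbid NULL (a CHECK constraint passes when its expression is NULL) → nullable.
- rate: declared NOT NULL → not nullable.
- bonus: CHECK does not forbid NULL (a CHECK constraint passes when its expression is NULL) → nullable.
- status: part of the PRIMARY KEY, which implies NOT NULL → not nullable.
- score: declared NOT NULL → not nullable.

role_id, floor, bonus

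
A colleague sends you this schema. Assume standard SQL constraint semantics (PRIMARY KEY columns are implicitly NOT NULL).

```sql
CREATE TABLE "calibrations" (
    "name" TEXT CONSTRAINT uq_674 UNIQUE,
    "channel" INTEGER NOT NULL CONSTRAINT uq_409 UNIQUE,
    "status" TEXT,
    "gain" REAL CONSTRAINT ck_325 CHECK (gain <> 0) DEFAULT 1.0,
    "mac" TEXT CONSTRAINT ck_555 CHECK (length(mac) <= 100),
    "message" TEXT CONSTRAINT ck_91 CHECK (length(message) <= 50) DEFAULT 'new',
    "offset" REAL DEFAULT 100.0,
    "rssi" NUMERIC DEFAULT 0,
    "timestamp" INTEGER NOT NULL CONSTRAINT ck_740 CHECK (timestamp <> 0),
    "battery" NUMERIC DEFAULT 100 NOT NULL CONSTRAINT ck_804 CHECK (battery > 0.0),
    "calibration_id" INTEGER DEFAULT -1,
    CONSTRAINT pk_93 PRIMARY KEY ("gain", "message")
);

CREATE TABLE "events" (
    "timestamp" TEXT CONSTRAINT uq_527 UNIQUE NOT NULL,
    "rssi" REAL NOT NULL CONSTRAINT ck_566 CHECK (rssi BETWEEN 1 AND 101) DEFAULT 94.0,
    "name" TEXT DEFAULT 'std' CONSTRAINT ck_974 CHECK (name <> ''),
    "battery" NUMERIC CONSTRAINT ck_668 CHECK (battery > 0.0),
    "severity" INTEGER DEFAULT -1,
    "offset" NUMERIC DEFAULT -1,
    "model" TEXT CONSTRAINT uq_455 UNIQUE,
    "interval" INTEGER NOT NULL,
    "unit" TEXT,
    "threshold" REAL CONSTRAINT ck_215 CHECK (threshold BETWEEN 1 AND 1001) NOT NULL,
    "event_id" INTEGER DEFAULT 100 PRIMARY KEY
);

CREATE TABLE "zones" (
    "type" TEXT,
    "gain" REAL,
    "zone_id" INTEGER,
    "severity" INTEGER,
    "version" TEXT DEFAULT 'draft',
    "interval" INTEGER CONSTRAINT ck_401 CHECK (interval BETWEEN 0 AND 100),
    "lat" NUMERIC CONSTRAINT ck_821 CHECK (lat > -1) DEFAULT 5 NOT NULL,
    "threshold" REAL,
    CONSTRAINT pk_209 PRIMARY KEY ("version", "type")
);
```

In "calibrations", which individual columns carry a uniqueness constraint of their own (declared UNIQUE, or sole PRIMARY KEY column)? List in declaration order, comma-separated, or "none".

- name: declared UNIQUE → unique.
- channel: declared UNIQUE → unique.
- status: no UNIQUE or single-column PK constraint.
- gain: part of a composite PRIMARY KEY — only the tuple is unique, not this column on its own.
- mac: no UNIQUE or single-column PK constraint.
- message: part of a composite PRIMARY KEY — only the tuple is unique, not this column on its own.
- offset: no UNIQUE or single-column PK constraint.
- rssi: no UNIQUE or single-column PK constraint.
- timestamp: no UNIQUE or single-column PK constraint.
- battery: no UNIQUE or single-column PK constraint.
- calibration_id: no UNIQUE or single-column PK constraint.

name, channel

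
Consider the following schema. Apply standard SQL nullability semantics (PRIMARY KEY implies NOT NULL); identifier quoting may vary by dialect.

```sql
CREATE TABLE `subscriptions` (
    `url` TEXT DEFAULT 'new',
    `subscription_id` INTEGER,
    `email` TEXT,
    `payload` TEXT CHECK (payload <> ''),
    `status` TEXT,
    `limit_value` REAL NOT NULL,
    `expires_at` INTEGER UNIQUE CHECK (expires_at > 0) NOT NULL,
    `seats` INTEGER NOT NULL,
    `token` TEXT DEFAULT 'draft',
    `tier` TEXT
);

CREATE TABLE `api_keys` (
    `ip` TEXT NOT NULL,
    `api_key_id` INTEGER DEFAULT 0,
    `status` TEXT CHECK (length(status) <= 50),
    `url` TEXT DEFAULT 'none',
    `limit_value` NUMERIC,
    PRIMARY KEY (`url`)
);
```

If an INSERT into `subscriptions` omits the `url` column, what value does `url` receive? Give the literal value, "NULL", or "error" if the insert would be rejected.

url has an explicit DEFAULT 'new'.
When the column is omitted from an INSERT, that default is used.

'new'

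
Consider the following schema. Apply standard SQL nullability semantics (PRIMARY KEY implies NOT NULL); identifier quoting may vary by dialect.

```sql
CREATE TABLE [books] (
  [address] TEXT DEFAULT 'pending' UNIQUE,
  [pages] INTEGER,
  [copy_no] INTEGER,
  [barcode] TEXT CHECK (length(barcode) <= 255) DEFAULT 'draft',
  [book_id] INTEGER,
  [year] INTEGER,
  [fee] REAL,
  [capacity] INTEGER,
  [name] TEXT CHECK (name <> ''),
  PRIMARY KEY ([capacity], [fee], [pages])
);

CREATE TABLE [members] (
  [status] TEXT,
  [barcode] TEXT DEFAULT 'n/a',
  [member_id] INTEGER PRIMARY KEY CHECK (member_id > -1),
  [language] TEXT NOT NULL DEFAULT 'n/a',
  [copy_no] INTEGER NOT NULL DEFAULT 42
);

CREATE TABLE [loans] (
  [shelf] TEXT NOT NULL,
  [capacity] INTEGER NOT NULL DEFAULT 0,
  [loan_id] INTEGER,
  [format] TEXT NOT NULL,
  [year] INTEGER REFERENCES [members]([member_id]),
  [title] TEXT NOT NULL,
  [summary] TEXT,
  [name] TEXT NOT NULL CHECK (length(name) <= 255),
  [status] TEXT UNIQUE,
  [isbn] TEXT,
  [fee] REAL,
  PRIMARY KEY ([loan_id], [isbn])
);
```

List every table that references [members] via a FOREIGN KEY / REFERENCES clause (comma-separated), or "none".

- loans.year references members(member_id).

loans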